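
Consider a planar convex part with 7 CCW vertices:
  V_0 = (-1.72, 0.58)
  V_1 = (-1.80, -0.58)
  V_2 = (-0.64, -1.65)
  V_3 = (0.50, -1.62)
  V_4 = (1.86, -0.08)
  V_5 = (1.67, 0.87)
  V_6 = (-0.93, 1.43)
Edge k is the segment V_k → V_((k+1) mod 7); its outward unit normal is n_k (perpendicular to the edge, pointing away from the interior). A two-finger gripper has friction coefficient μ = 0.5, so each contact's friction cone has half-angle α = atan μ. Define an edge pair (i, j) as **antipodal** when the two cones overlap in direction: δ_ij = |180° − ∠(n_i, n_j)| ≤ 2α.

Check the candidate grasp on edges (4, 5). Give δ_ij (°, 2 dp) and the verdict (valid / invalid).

α = atan 0.5 = 26.57°;  2α = 53.13°
edge 4: e_4 = (-0.19, +0.95);  n_4 = (+0.9806, +0.1961)
edge 5: e_5 = (-2.60, +0.56);  n_5 = (+0.2106, +0.9776)
∠(n_4, n_5) = 66.54°
δ = |180° − 66.54°| = 113.46°
113.46° > 2α = 53.13°  →  invalid

δ = 113.46°, invalid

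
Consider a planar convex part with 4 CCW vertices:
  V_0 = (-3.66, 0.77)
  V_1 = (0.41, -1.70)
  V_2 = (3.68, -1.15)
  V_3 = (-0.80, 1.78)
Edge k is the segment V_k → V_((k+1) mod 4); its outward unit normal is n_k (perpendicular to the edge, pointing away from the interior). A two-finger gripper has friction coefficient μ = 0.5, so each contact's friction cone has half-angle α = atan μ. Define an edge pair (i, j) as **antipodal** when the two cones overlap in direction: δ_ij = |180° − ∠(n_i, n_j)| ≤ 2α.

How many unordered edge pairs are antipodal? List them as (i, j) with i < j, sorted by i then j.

α = atan 0.5 = 26.57°;  2α = 53.13°
n_0 = (-0.5188, -0.8549)
n_1 = (+0.1659, -0.9861)
n_2 = (+0.5474, +0.8369)
n_3 = (-0.3330, +0.9429)
  (0,1): δ = 139.20°  ·
  (0,2): δ = 1.93°  ✓
  (0,3): δ = 50.70°  ✓
  (1,2): δ = 42.73°  ✓
  (1,3): δ = 9.90°  ✓
  (2,3): δ = 127.36°  ·
antipodal pairs: 4

count = 4; pairs: (0,2), (0,3), (1,2), (1,3)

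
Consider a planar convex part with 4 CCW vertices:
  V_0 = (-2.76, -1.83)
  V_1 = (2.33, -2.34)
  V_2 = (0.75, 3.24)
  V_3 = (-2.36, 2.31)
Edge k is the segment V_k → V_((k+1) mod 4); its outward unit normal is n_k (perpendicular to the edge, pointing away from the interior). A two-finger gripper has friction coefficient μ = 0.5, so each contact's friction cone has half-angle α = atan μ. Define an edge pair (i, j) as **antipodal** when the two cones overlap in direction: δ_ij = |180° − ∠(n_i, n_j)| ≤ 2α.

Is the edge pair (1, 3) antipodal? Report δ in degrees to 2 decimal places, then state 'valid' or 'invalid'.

δ = 21.33°, valid

α = atan 0.5 = 26.57°;  2α = 53.13°
edge 1: e_1 = (-1.58, +5.58);  n_1 = (+0.9622, +0.2724)
edge 3: e_3 = (-0.40, -4.14);  n_3 = (-0.9954, +0.0962)
∠(n_1, n_3) = 158.67°
δ = |180° − 158.67°| = 21.33°
21.33° ≤ 2α = 53.13°  →  valid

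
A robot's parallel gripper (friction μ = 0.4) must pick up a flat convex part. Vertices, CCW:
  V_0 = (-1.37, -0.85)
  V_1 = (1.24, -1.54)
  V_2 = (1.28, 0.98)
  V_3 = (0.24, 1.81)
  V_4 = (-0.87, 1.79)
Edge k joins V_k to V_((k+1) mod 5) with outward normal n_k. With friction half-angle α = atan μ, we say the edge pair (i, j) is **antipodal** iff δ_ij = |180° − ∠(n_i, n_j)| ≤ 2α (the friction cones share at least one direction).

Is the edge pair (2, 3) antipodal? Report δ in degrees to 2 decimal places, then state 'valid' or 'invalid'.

δ = 140.38°, invalid

α = atan 0.4 = 21.80°;  2α = 43.60°
edge 2: e_2 = (-1.04, +0.83);  n_2 = (+0.6238, +0.7816)
edge 3: e_3 = (-1.11, -0.02);  n_3 = (-0.0180, +0.9998)
∠(n_2, n_3) = 39.62°
δ = |180° − 39.62°| = 140.38°
140.38° > 2α = 43.60°  →  invalid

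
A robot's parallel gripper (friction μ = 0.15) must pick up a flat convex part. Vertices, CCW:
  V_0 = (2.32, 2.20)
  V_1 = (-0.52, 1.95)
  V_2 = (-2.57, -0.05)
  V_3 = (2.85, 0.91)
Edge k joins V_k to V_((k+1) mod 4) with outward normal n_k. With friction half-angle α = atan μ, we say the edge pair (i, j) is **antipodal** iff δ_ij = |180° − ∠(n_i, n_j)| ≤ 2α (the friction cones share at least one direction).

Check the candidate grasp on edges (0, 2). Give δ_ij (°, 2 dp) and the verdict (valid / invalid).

δ = 5.01°, valid

α = atan 0.15 = 8.53°;  2α = 17.06°
edge 0: e_0 = (-2.84, -0.25);  n_0 = (-0.0877, +0.9961)
edge 2: e_2 = (+5.42, +0.96);  n_2 = (+0.1744, -0.9847)
∠(n_0, n_2) = 174.99°
δ = |180° − 174.99°| = 5.01°
5.01° ≤ 2α = 17.06°  →  valid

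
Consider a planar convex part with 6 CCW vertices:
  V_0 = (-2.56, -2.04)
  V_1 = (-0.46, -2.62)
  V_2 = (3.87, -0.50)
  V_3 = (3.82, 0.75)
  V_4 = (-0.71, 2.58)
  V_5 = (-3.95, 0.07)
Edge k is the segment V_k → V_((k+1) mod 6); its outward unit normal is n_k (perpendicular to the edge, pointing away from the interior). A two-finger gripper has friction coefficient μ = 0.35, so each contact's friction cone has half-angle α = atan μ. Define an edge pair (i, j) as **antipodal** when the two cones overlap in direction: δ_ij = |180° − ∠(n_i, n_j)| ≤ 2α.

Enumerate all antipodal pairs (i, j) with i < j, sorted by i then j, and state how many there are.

count = 4; pairs: (0,3), (1,4), (2,5), (3,5)

α = atan 0.35 = 19.29°;  2α = 38.58°
n_0 = (-0.2662, -0.9639)
n_1 = (+0.4397, -0.8981)
n_2 = (+0.9992, +0.0400)
n_3 = (+0.3746, +0.9272)
n_4 = (-0.6124, +0.7905)
n_5 = (-0.8351, -0.5501)
  (0,1): δ = 138.47°  ·
  (0,2): δ = 72.27°  ·
  (0,3): δ = 6.56°  ✓
  (0,4): δ = 53.20°  ·
  (0,5): δ = 138.82°  ·
  (1,2): δ = 113.80°  ·
  (1,3): δ = 48.08°  ·
  (1,4): δ = 11.68°  ✓
  (1,5): δ = 97.29°  ·
  (2,3): δ = 114.29°  ·
  (2,4): δ = 54.53°  ·
  (2,5): δ = 31.08°  ✓
  (3,4): δ = 120.24°  ·
  (3,5): δ = 34.63°  ✓
  (4,5): δ = 94.39°  ·
antipodal pairs: 4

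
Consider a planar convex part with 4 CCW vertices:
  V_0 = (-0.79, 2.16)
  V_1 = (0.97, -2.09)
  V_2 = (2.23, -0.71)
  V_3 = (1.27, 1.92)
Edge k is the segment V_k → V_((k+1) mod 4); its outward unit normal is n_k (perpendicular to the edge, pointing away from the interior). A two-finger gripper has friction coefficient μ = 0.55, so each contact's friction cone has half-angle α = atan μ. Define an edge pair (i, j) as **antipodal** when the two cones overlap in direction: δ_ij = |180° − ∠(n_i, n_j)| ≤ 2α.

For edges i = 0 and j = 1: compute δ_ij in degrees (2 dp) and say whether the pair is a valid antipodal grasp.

δ = 64.89°, invalid

α = atan 0.55 = 28.81°;  2α = 57.62°
edge 0: e_0 = (+1.76, -4.25);  n_0 = (-0.9239, -0.3826)
edge 1: e_1 = (+1.26, +1.38);  n_1 = (+0.7385, -0.6743)
∠(n_0, n_1) = 115.11°
δ = |180° − 115.11°| = 64.89°
64.89° > 2α = 57.62°  →  invalid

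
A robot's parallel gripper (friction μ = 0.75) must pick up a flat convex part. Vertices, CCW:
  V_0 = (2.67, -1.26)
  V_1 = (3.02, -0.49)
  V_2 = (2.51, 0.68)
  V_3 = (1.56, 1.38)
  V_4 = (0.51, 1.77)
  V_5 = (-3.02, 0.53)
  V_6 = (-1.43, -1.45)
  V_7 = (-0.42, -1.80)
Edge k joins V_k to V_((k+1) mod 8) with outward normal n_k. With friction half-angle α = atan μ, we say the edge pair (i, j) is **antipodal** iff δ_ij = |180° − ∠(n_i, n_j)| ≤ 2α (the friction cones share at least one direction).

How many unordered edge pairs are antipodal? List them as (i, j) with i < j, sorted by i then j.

count = 13; pairs: (0,4), (0,5), (1,5), (1,6), (2,5), (2,6), (2,7), (3,5), (3,6), (3,7), (4,5), (4,6), (4,7)

α = atan 0.75 = 36.87°;  2α = 73.74°
n_0 = (+0.9104, -0.4138)
n_1 = (+0.9167, +0.3996)
n_2 = (+0.5932, +0.8051)
n_3 = (+0.3482, +0.9374)
n_4 = (-0.3314, +0.9435)
n_5 = (-0.7797, -0.6261)
n_6 = (-0.3274, -0.9449)
n_7 = (+0.1721, -0.9851)
  (0,1): δ = 132.00°  ·
  (0,2): δ = 101.94°  ·
  (0,3): δ = 85.93°  ·
  (0,4): δ = 46.20°  ✓
  (0,5): δ = 63.21°  ✓
  (0,6): δ = 95.33°  ·
  (0,7): δ = 124.36°  ·
  (1,2): δ = 149.94°  ·
  (1,3): δ = 133.93°  ·
  (1,4): δ = 94.20°  ·
  (1,5): δ = 15.21°  ✓
  (1,6): δ = 47.33°  ✓
  (1,7): δ = 76.36°  ·
  (2,3): δ = 163.99°  ·
  (2,4): δ = 124.26°  ·
  (2,5): δ = 14.85°  ✓
  (2,6): δ = 17.27°  ✓
  (2,7): δ = 46.30°  ✓
  (3,4): δ = 140.27°  ·
  (3,5): δ = 30.86°  ✓
  (3,6): δ = 1.26°  ✓
  (3,7): δ = 30.29°  ✓
  (4,5): δ = 70.59°  ✓
  (4,6): δ = 38.47°  ✓
  (4,7): δ = 9.44°  ✓
  (5,6): δ = 147.88°  ·
  (5,7): δ = 118.85°  ·
  (6,7): δ = 150.97°  ·
antipodal pairs: 13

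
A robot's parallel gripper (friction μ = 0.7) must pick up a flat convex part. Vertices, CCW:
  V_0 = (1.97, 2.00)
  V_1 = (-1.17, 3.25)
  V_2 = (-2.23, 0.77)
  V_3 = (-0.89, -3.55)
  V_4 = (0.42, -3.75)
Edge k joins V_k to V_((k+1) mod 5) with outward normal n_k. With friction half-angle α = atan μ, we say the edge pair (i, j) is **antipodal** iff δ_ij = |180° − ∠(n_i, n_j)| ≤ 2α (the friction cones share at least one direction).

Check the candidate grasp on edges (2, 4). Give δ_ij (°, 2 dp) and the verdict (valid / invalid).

δ = 32.32°, valid

α = atan 0.7 = 34.99°;  2α = 69.98°
edge 2: e_2 = (+1.34, -4.32);  n_2 = (-0.9551, -0.2963)
edge 4: e_4 = (+1.55, +5.75);  n_4 = (+0.9655, -0.2603)
∠(n_2, n_4) = 147.68°
δ = |180° − 147.68°| = 32.32°
32.32° ≤ 2α = 69.98°  →  valid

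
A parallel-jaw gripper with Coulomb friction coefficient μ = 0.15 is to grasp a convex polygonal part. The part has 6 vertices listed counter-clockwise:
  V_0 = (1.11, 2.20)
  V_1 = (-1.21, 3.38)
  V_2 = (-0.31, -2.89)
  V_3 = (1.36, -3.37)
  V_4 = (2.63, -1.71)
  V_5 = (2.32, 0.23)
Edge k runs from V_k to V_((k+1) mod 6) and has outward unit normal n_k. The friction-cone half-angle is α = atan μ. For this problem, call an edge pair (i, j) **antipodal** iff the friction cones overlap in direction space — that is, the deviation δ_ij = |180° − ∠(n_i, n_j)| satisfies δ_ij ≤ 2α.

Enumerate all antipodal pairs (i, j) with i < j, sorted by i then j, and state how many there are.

α = atan 0.15 = 8.53°;  2α = 17.06°
n_0 = (+0.4534, +0.8913)
n_1 = (-0.9899, -0.1421)
n_2 = (-0.2762, -0.9611)
n_3 = (+0.7942, -0.6076)
n_4 = (+0.9875, +0.1578)
n_5 = (+0.8521, +0.5234)
  (0,1): δ = 54.87°  ·
  (0,2): δ = 10.92°  ✓
  (0,3): δ = 79.54°  ·
  (0,4): δ = 126.04°  ·
  (0,5): δ = 148.52°  ·
  (1,2): δ = 114.20°  ·
  (1,3): δ = 45.59°  ·
  (1,4): δ = 0.91°  ✓
  (1,5): δ = 23.39°  ·
  (2,3): δ = 111.38°  ·
  (2,4): δ = 64.89°  ·
  (2,5): δ = 42.41°  ·
  (3,4): δ = 133.50°  ·
  (3,5): δ = 111.02°  ·
  (4,5): δ = 157.52°  ·
antipodal pairs: 2

count = 2; pairs: (0,2), (1,4)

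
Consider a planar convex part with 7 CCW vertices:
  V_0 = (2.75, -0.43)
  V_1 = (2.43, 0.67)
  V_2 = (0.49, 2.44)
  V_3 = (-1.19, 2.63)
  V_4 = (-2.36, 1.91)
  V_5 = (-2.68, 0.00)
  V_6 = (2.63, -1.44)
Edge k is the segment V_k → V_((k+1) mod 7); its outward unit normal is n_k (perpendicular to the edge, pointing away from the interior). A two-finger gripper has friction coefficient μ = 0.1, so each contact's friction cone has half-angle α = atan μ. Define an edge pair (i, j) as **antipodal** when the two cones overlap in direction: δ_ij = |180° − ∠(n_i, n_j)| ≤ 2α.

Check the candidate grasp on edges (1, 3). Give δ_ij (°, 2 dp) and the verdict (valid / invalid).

δ = 106.02°, invalid

α = atan 0.1 = 5.71°;  2α = 11.42°
edge 1: e_1 = (-1.94, +1.77);  n_1 = (+0.6740, +0.7387)
edge 3: e_3 = (-1.17, -0.72);  n_3 = (-0.5241, +0.8517)
∠(n_1, n_3) = 73.98°
δ = |180° − 73.98°| = 106.02°
106.02° > 2α = 11.42°  →  invalid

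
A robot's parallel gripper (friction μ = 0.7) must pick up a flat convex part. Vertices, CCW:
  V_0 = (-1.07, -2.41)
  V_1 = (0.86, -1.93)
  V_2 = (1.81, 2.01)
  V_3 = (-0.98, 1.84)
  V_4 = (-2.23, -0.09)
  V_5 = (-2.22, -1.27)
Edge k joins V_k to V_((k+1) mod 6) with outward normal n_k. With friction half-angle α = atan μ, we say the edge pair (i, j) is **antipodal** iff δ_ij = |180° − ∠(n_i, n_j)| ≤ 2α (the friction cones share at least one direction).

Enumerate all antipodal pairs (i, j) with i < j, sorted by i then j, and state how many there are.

α = atan 0.7 = 34.99°;  2α = 69.98°
n_0 = (+0.2414, -0.9704)
n_1 = (+0.9721, -0.2344)
n_2 = (-0.0608, +0.9981)
n_3 = (-0.8393, +0.5436)
n_4 = (-1.0000, -0.0085)
n_5 = (-0.7040, -0.7102)
  (0,1): δ = 117.52°  ·
  (0,2): δ = 10.48°  ✓
  (0,3): δ = 43.10°  ✓
  (0,4): δ = 76.52°  ·
  (0,5): δ = 121.28°  ·
  (1,2): δ = 72.96°  ·
  (1,3): δ = 19.37°  ✓
  (1,4): δ = 14.04°  ✓
  (1,5): δ = 58.81°  ✓
  (2,3): δ = 126.42°  ·
  (2,4): δ = 93.00°  ·
  (2,5): δ = 48.24°  ✓
  (3,4): δ = 146.58°  ·
  (3,5): δ = 101.82°  ·
  (4,5): δ = 135.24°  ·
antipodal pairs: 6

count = 6; pairs: (0,2), (0,3), (1,3), (1,4), (1,5), (2,5)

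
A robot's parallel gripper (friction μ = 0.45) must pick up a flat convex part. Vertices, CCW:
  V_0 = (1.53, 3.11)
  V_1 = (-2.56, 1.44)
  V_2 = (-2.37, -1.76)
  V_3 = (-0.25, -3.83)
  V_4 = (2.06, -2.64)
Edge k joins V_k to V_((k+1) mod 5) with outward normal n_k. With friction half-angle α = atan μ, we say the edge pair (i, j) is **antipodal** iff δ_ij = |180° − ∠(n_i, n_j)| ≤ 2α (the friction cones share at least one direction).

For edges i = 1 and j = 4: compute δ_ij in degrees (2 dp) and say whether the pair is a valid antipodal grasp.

δ = 1.87°, valid

α = atan 0.45 = 24.23°;  2α = 48.46°
edge 1: e_1 = (+0.19, -3.20);  n_1 = (-0.9982, -0.0593)
edge 4: e_4 = (-0.53, +5.75);  n_4 = (+0.9958, +0.0918)
∠(n_1, n_4) = 178.13°
δ = |180° − 178.13°| = 1.87°
1.87° ≤ 2α = 48.46°  →  valid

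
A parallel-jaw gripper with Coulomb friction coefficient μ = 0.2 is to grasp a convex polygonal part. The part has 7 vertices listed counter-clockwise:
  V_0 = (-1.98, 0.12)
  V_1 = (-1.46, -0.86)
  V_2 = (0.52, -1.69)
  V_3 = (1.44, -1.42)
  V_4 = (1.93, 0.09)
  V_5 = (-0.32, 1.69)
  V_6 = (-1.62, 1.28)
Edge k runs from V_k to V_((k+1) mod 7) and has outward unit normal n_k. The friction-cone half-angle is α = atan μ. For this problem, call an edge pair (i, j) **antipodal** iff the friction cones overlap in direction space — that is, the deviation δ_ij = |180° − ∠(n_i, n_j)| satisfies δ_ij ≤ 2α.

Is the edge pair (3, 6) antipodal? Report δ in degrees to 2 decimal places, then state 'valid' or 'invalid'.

α = atan 0.2 = 11.31°;  2α = 22.62°
edge 3: e_3 = (+0.49, +1.51);  n_3 = (+0.9512, -0.3087)
edge 6: e_6 = (-0.36, -1.16);  n_6 = (-0.9551, +0.2964)
∠(n_3, n_6) = 179.26°
δ = |180° − 179.26°| = 0.74°
0.74° ≤ 2α = 22.62°  →  valid

δ = 0.74°, valid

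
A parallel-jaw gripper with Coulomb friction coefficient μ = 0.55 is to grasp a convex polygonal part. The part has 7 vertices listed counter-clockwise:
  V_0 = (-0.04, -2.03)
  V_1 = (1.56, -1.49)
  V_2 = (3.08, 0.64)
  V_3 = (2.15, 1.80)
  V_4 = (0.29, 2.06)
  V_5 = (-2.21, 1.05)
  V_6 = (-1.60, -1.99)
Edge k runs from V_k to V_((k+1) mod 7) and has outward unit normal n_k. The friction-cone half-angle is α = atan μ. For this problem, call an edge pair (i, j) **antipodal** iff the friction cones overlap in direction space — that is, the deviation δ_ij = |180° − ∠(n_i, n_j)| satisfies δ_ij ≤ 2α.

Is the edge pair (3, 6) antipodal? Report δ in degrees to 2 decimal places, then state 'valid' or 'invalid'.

α = atan 0.55 = 28.81°;  2α = 57.62°
edge 3: e_3 = (-1.86, +0.26);  n_3 = (+0.1384, +0.9904)
edge 6: e_6 = (+1.56, -0.04);  n_6 = (-0.0256, -0.9997)
∠(n_3, n_6) = 173.51°
δ = |180° − 173.51°| = 6.49°
6.49° ≤ 2α = 57.62°  →  valid

δ = 6.49°, valid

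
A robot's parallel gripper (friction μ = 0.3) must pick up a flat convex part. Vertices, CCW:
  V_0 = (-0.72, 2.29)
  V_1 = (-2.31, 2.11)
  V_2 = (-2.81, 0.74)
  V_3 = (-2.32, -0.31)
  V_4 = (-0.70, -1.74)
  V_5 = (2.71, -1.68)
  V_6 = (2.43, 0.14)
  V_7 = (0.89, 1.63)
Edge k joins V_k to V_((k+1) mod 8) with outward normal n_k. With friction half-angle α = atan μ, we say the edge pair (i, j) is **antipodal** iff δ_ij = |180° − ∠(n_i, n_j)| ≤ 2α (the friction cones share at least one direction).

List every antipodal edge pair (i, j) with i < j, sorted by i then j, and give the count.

α = atan 0.3 = 16.70°;  2α = 33.40°
n_0 = (-0.1125, +0.9937)
n_1 = (-0.9394, +0.3428)
n_2 = (-0.9062, -0.4229)
n_3 = (-0.6618, -0.7497)
n_4 = (+0.0176, -0.9998)
n_5 = (+0.9884, +0.1521)
n_6 = (+0.6953, +0.7187)
n_7 = (+0.3793, +0.9253)
  (0,1): δ = 116.51°  ·
  (0,2): δ = 71.44°  ·
  (0,3): δ = 47.89°  ·
  (0,4): δ = 5.45°  ✓
  (0,5): δ = 92.29°  ·
  (0,6): δ = 129.49°  ·
  (0,7): δ = 151.25°  ·
  (1,2): δ = 134.93°  ·
  (1,3): δ = 111.39°  ·
  (1,4): δ = 68.94°  ·
  (1,5): δ = 28.80°  ✓
  (1,6): δ = 66.00°  ·
  (1,7): δ = 87.76°  ·
  (2,3): δ = 156.45°  ·
  (2,4): δ = 114.01°  ·
  (2,5): δ = 16.27°  ✓
  (2,6): δ = 20.93°  ✓
  (2,7): δ = 42.69°  ·
  (3,4): δ = 137.56°  ·
  (3,5): δ = 39.82°  ·
  (3,6): δ = 2.62°  ✓
  (3,7): δ = 19.14°  ✓
  (4,5): δ = 82.26°  ·
  (4,6): δ = 45.06°  ·
  (4,7): δ = 23.30°  ✓
  (5,6): δ = 142.80°  ·
  (5,7): δ = 121.04°  ·
  (6,7): δ = 158.24°  ·
antipodal pairs: 7

count = 7; pairs: (0,4), (1,5), (2,5), (2,6), (3,6), (3,7), (4,7)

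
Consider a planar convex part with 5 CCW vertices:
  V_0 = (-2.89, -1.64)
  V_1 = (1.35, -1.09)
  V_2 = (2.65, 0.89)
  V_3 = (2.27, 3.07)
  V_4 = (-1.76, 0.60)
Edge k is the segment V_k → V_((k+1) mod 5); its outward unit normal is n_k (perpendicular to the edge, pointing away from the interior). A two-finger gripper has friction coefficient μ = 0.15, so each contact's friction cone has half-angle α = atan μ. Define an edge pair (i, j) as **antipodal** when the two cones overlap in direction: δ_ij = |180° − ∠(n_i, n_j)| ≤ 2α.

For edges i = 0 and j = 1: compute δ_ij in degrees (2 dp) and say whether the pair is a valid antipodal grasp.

δ = 130.68°, invalid

α = atan 0.15 = 8.53°;  2α = 17.06°
edge 0: e_0 = (+4.24, +0.55);  n_0 = (+0.1286, -0.9917)
edge 1: e_1 = (+1.30, +1.98);  n_1 = (+0.8359, -0.5488)
∠(n_0, n_1) = 49.32°
δ = |180° − 49.32°| = 130.68°
130.68° > 2α = 17.06°  →  invalid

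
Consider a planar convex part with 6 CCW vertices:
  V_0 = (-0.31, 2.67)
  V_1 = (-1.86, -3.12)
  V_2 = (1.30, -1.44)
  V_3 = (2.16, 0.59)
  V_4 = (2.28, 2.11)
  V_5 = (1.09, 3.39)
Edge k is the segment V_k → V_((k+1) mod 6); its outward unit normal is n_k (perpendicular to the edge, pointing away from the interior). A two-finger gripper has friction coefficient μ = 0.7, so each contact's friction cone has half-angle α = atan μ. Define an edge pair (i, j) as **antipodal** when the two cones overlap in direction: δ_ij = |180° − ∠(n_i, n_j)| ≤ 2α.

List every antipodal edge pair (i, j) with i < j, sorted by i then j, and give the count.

count = 7; pairs: (0,1), (0,2), (0,3), (0,4), (1,5), (2,5), (3,5)

α = atan 0.7 = 34.99°;  2α = 69.98°
n_0 = (-0.9660, +0.2586)
n_1 = (+0.4694, -0.8830)
n_2 = (+0.9208, -0.3901)
n_3 = (+0.9969, -0.0787)
n_4 = (+0.7324, +0.6809)
n_5 = (-0.4573, +0.8893)
  (0,1): δ = 47.02°  ✓
  (0,2): δ = 7.97°  ✓
  (0,3): δ = 10.47°  ✓
  (0,4): δ = 57.90°  ✓
  (0,5): δ = 132.20°  ·
  (1,2): δ = 140.96°  ·
  (1,3): δ = 122.51°  ·
  (1,4): δ = 75.08°  ·
  (1,5): δ = 0.78°  ✓
  (2,3): δ = 161.55°  ·
  (2,4): δ = 114.13°  ·
  (2,5): δ = 39.82°  ✓
  (3,4): δ = 132.57°  ·
  (3,5): δ = 58.27°  ✓
  (4,5): δ = 105.70°  ·
antipodal pairs: 7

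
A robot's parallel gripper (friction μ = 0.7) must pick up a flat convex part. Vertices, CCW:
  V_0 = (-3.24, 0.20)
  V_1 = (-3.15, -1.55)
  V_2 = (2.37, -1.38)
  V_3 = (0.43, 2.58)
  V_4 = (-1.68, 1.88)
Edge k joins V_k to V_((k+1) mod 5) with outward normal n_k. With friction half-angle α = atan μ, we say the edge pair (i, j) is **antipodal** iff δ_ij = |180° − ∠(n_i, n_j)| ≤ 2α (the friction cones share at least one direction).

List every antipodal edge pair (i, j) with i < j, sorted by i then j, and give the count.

count = 5; pairs: (0,2), (1,2), (1,3), (1,4), (2,4)

α = atan 0.7 = 34.99°;  2α = 69.98°
n_0 = (-0.9987, -0.0514)
n_1 = (+0.0308, -0.9995)
n_2 = (+0.8980, +0.4399)
n_3 = (-0.3149, +0.9491)
n_4 = (-0.7328, +0.6805)
  (0,1): δ = 91.18°  ·
  (0,2): δ = 23.16°  ✓
  (0,3): δ = 105.41°  ·
  (0,4): δ = 134.18°  ·
  (1,2): δ = 65.66°  ✓
  (1,3): δ = 16.59°  ✓
  (1,4): δ = 45.36°  ✓
  (2,3): δ = 97.75°  ·
  (2,4): δ = 68.98°  ✓
  (3,4): δ = 151.23°  ·
antipodal pairs: 5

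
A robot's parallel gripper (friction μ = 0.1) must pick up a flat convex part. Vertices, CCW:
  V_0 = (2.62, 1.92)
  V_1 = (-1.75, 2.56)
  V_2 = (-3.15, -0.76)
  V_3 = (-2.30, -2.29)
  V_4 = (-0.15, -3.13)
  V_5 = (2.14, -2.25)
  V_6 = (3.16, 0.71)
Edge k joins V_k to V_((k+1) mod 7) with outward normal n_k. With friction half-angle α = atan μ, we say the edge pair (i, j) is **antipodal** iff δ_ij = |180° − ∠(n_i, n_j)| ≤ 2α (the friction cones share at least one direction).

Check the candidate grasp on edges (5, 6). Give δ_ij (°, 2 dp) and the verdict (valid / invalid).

δ = 136.94°, invalid

α = atan 0.1 = 5.71°;  2α = 11.42°
edge 5: e_5 = (+1.02, +2.96);  n_5 = (+0.9454, -0.3258)
edge 6: e_6 = (-0.54, +1.21);  n_6 = (+0.9132, +0.4075)
∠(n_5, n_6) = 43.06°
δ = |180° − 43.06°| = 136.94°
136.94° > 2α = 11.42°  →  invalid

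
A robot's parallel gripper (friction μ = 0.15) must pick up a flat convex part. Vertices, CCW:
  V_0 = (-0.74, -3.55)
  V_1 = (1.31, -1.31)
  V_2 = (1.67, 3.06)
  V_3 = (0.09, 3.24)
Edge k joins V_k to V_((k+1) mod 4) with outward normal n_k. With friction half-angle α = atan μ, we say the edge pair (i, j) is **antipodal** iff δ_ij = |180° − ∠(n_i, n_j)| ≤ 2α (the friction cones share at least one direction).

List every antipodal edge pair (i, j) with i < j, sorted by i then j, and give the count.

count = 1; pairs: (1,3)

α = atan 0.15 = 8.53°;  2α = 17.06°
n_0 = (+0.7377, -0.6751)
n_1 = (+0.9966, -0.0821)
n_2 = (+0.1132, +0.9936)
n_3 = (-0.9926, +0.1213)
  (0,1): δ = 142.25°  ·
  (0,2): δ = 54.04°  ·
  (0,3): δ = 35.49°  ·
  (1,2): δ = 91.79°  ·
  (1,3): δ = 2.26°  ✓
  (2,3): δ = 90.47°  ·
antipodal pairs: 1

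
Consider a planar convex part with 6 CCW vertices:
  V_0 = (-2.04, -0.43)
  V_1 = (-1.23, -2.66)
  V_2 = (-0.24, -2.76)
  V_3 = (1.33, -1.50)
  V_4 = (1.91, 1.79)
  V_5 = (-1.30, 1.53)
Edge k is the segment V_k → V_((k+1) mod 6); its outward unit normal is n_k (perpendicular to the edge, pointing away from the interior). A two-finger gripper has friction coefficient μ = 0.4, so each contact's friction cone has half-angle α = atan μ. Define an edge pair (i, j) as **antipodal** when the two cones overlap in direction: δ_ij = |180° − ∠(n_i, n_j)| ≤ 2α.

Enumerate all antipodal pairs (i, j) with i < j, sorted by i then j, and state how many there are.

count = 5; pairs: (0,3), (1,4), (2,4), (2,5), (3,5)

α = atan 0.4 = 21.80°;  2α = 43.60°
n_0 = (-0.9399, -0.3414)
n_1 = (-0.1005, -0.9949)
n_2 = (+0.6259, -0.7799)
n_3 = (+0.9848, -0.1736)
n_4 = (-0.0807, +0.9967)
n_5 = (-0.9355, +0.3532)
  (0,1): δ = 115.73°  ·
  (0,2): δ = 71.21°  ·
  (0,3): δ = 29.96°  ✓
  (0,4): δ = 74.67°  ·
  (0,5): δ = 139.35°  ·
  (1,2): δ = 135.48°  ·
  (1,3): δ = 94.23°  ·
  (1,4): δ = 10.40°  ✓
  (1,5): δ = 75.08°  ·
  (2,3): δ = 138.75°  ·
  (2,4): δ = 34.12°  ✓
  (2,5): δ = 30.57°  ✓
  (3,4): δ = 75.37°  ·
  (3,5): δ = 10.69°  ✓
  (4,5): δ = 115.31°  ·
antipodal pairs: 5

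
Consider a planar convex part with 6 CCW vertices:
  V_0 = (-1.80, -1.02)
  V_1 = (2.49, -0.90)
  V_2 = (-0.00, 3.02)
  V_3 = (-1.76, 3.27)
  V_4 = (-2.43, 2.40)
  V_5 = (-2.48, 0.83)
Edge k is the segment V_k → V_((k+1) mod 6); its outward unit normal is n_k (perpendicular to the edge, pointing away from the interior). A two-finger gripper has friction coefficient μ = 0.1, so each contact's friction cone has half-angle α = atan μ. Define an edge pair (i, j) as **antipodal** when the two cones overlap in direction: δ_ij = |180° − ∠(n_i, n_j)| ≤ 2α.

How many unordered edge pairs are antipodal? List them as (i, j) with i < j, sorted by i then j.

count = 1; pairs: (0,2)

α = atan 0.1 = 5.71°;  2α = 11.42°
n_0 = (+0.0280, -0.9996)
n_1 = (+0.8441, +0.5362)
n_2 = (+0.1406, +0.9901)
n_3 = (-0.7923, +0.6102)
n_4 = (-0.9995, +0.0318)
n_5 = (-0.9386, -0.3450)
  (0,1): δ = 59.18°  ·
  (0,2): δ = 9.69°  ✓
  (0,3): δ = 50.80°  ·
  (0,4): δ = 86.57°  ·
  (0,5): δ = 108.58°  ·
  (1,2): δ = 130.51°  ·
  (1,3): δ = 70.02°  ·
  (1,4): δ = 34.25°  ·
  (1,5): δ = 12.24°  ·
  (2,3): δ = 119.52°  ·
  (2,4): δ = 83.74°  ·
  (2,5): δ = 61.73°  ·
  (3,4): δ = 144.22°  ·
  (3,5): δ = 122.22°  ·
  (4,5): δ = 157.99°  ·
antipodal pairs: 1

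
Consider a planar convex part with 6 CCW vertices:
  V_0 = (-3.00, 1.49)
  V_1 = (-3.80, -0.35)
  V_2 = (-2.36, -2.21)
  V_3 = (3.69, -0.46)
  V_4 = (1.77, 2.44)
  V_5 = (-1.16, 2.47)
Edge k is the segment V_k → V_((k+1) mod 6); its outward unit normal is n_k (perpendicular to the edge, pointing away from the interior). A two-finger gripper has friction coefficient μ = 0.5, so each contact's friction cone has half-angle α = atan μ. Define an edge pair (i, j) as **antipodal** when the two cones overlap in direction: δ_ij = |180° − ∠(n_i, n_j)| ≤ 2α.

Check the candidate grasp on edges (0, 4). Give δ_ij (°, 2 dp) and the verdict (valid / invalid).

α = atan 0.5 = 26.57°;  2α = 53.13°
edge 0: e_0 = (-0.80, -1.84);  n_0 = (-0.9171, +0.3987)
edge 4: e_4 = (-2.93, +0.03);  n_4 = (+0.0102, +0.9999)
∠(n_0, n_4) = 67.09°
δ = |180° − 67.09°| = 112.91°
112.91° > 2α = 53.13°  →  invalid

δ = 112.91°, invalid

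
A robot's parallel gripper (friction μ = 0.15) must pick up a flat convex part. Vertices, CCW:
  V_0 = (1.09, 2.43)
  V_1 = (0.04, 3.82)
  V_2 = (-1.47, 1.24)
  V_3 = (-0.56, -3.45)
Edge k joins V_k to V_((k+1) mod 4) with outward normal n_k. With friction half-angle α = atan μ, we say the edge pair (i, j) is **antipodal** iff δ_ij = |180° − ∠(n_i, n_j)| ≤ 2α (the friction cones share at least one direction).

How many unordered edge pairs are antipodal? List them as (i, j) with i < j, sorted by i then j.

count = 1; pairs: (1,3)

α = atan 0.15 = 8.53°;  2α = 17.06°
n_0 = (+0.7979, +0.6028)
n_1 = (-0.8631, +0.5051)
n_2 = (-0.9817, -0.1905)
n_3 = (+0.9628, -0.2702)
  (0,1): δ = 67.41°  ·
  (0,2): δ = 26.09°  ·
  (0,3): δ = 127.26°  ·
  (1,2): δ = 138.68°  ·
  (1,3): δ = 14.66°  ✓
  (2,3): δ = 26.66°  ·
antipodal pairs: 1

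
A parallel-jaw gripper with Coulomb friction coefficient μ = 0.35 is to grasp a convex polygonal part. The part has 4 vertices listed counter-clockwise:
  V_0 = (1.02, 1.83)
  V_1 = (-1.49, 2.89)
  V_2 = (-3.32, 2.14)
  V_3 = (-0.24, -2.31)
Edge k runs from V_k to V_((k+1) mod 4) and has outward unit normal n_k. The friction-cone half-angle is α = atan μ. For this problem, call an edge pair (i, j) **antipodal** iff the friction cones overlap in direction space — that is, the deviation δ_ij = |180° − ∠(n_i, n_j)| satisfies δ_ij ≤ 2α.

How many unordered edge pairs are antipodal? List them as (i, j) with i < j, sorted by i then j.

α = atan 0.35 = 19.29°;  2α = 38.58°
n_0 = (+0.3890, +0.9212)
n_1 = (-0.3792, +0.9253)
n_2 = (-0.8223, -0.5691)
n_3 = (+0.9567, -0.2912)
  (0,1): δ = 134.82°  ·
  (0,2): δ = 32.42°  ✓
  (0,3): δ = 95.97°  ·
  (1,2): δ = 77.60°  ·
  (1,3): δ = 50.79°  ·
  (2,3): δ = 51.62°  ·
antipodal pairs: 1

count = 1; pairs: (0,2)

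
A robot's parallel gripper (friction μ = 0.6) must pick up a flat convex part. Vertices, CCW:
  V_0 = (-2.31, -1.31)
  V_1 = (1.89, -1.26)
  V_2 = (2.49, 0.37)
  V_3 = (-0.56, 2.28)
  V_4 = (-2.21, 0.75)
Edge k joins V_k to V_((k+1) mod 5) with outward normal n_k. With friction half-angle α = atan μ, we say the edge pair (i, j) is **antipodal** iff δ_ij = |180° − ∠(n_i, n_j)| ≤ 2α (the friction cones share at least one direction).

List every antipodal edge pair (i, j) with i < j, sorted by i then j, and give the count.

α = atan 0.6 = 30.96°;  2α = 61.93°
n_0 = (+0.0119, -0.9999)
n_1 = (+0.9384, -0.3454)
n_2 = (+0.5307, +0.8475)
n_3 = (-0.6799, +0.7333)
n_4 = (-0.9988, +0.0485)
  (0,1): δ = 110.89°  ·
  (0,2): δ = 32.74°  ✓
  (0,3): δ = 42.16°  ✓
  (0,4): δ = 86.54°  ·
  (1,2): δ = 101.85°  ·
  (1,3): δ = 26.95°  ✓
  (1,4): δ = 17.43°  ✓
  (2,3): δ = 105.11°  ·
  (2,4): δ = 60.72°  ✓
  (3,4): δ = 135.62°  ·
antipodal pairs: 5

count = 5; pairs: (0,2), (0,3), (1,3), (1,4), (2,4)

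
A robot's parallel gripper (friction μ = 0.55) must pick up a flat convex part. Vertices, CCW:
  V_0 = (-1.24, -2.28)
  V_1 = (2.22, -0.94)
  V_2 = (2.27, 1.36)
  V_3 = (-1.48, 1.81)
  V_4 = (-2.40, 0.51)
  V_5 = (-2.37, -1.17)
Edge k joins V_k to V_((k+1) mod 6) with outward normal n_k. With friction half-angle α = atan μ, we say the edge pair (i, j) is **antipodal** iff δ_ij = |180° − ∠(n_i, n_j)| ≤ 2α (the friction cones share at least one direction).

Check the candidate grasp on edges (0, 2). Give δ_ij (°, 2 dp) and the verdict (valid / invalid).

α = atan 0.55 = 28.81°;  2α = 57.62°
edge 0: e_0 = (+3.46, +1.34);  n_0 = (+0.3611, -0.9325)
edge 2: e_2 = (-3.75, +0.45);  n_2 = (+0.1191, +0.9929)
∠(n_0, n_2) = 151.99°
δ = |180° − 151.99°| = 28.01°
28.01° ≤ 2α = 57.62°  →  valid

δ = 28.01°, valid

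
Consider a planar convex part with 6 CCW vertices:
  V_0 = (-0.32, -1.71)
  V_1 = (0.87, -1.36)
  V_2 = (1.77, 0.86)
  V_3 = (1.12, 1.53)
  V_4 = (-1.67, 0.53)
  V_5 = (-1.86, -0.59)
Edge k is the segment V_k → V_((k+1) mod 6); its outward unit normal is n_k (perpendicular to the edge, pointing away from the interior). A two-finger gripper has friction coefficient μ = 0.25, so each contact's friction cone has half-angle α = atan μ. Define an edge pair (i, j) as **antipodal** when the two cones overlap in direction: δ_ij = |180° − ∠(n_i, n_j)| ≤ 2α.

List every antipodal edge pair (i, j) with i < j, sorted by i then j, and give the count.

count = 3; pairs: (0,3), (1,4), (2,5)

α = atan 0.25 = 14.04°;  2α = 28.07°
n_0 = (+0.2822, -0.9594)
n_1 = (+0.9267, -0.3757)
n_2 = (+0.7177, +0.6963)
n_3 = (-0.3374, +0.9414)
n_4 = (-0.9859, +0.1673)
n_5 = (-0.5882, -0.8087)
  (0,1): δ = 128.46°  ·
  (0,2): δ = 62.26°  ·
  (0,3): δ = 3.33°  ✓
  (0,4): δ = 63.98°  ·
  (0,5): δ = 127.58°  ·
  (1,2): δ = 113.80°  ·
  (1,3): δ = 48.21°  ·
  (1,4): δ = 12.44°  ✓
  (1,5): δ = 76.04°  ·
  (2,3): δ = 114.41°  ·
  (2,4): δ = 53.76°  ·
  (2,5): δ = 9.84°  ✓
  (3,4): δ = 119.35°  ·
  (3,5): δ = 55.75°  ·
  (4,5): δ = 116.40°  ·
antipodal pairs: 3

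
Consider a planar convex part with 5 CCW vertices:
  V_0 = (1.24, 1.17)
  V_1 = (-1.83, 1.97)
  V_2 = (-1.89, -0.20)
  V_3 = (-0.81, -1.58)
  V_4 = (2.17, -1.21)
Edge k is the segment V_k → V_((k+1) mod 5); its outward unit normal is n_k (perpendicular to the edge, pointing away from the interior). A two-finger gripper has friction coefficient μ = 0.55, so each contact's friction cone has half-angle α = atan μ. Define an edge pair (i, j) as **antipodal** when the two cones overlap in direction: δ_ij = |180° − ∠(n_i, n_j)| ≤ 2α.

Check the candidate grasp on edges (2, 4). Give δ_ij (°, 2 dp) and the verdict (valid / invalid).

δ = 16.70°, valid

α = atan 0.55 = 28.81°;  2α = 57.62°
edge 2: e_2 = (+1.08, -1.38);  n_2 = (-0.7875, -0.6163)
edge 4: e_4 = (-0.93, +2.38);  n_4 = (+0.9314, +0.3640)
∠(n_2, n_4) = 163.30°
δ = |180° − 163.30°| = 16.70°
16.70° ≤ 2α = 57.62°  →  valid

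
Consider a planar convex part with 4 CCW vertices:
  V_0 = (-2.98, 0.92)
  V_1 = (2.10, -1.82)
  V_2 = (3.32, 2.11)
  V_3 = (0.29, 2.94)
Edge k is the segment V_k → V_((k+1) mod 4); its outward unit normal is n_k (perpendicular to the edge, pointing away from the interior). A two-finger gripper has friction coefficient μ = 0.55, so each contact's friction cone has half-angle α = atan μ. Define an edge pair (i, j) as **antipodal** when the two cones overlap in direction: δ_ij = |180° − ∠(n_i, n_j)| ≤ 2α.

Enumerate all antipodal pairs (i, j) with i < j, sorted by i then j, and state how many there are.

α = atan 0.55 = 28.81°;  2α = 57.62°
n_0 = (-0.4747, -0.8801)
n_1 = (+0.9550, -0.2965)
n_2 = (+0.2642, +0.9645)
n_3 = (-0.5255, +0.8508)
  (0,1): δ = 78.90°  ·
  (0,2): δ = 13.02°  ✓
  (0,3): δ = 60.05°  ·
  (1,2): δ = 88.07°  ·
  (1,3): δ = 41.05°  ✓
  (2,3): δ = 132.98°  ·
antipodal pairs: 2

count = 2; pairs: (0,2), (1,3)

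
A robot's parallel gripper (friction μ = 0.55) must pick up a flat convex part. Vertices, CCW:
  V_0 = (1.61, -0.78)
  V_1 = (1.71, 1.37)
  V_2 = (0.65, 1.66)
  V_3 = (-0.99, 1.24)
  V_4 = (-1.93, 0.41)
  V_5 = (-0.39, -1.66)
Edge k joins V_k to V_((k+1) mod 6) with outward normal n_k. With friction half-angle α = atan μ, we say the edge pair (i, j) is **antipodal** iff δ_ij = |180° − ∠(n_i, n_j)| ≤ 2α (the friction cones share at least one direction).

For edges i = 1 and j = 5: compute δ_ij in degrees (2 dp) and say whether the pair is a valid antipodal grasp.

α = atan 0.55 = 28.81°;  2α = 57.62°
edge 1: e_1 = (-1.06, +0.29);  n_1 = (+0.2639, +0.9646)
edge 5: e_5 = (+2.00, +0.88);  n_5 = (+0.4027, -0.9153)
∠(n_1, n_5) = 140.95°
δ = |180° − 140.95°| = 39.05°
39.05° ≤ 2α = 57.62°  →  valid

δ = 39.05°, valid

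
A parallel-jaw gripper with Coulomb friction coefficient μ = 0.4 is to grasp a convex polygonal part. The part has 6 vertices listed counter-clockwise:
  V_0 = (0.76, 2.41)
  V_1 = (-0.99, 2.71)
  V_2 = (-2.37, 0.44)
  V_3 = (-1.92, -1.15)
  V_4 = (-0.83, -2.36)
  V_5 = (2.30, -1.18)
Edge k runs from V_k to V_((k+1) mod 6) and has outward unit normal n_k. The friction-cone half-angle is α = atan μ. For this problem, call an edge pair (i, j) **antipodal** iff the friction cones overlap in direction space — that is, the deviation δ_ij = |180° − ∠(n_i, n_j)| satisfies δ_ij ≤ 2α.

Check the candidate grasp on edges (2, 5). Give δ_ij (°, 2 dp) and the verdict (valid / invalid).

α = atan 0.4 = 21.80°;  2α = 43.60°
edge 2: e_2 = (+0.45, -1.59);  n_2 = (-0.9622, -0.2723)
edge 5: e_5 = (-1.54, +3.59);  n_5 = (+0.9190, +0.3942)
∠(n_2, n_5) = 172.58°
δ = |180° − 172.58°| = 7.42°
7.42° ≤ 2α = 43.60°  →  valid

δ = 7.42°, valid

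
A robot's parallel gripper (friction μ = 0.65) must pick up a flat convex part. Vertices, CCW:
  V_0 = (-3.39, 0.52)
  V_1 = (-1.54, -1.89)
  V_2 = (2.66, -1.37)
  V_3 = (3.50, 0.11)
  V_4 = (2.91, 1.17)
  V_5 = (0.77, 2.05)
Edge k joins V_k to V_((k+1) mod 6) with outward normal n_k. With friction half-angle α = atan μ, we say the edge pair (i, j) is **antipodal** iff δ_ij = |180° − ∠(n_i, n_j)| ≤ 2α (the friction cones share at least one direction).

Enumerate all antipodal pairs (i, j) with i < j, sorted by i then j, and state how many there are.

count = 5; pairs: (0,3), (0,4), (1,4), (1,5), (2,5)

α = atan 0.65 = 33.02°;  2α = 66.05°
n_0 = (-0.7932, -0.6089)
n_1 = (+0.1229, -0.9924)
n_2 = (+0.8697, -0.4936)
n_3 = (+0.8738, +0.4863)
n_4 = (+0.3803, +0.9249)
n_5 = (-0.3452, +0.9385)
  (0,1): δ = 120.45°  ·
  (0,2): δ = 67.09°  ·
  (0,3): δ = 8.41°  ✓
  (0,4): δ = 30.14°  ✓
  (0,5): δ = 72.68°  ·
  (1,2): δ = 126.64°  ·
  (1,3): δ = 67.96°  ·
  (1,4): δ = 29.41°  ✓
  (1,5): δ = 13.14°  ✓
  (2,3): δ = 121.32°  ·
  (2,4): δ = 82.78°  ·
  (2,5): δ = 40.23°  ✓
  (3,4): δ = 141.45°  ·
  (3,5): δ = 98.91°  ·
  (4,5): δ = 137.45°  ·
antipodal pairs: 5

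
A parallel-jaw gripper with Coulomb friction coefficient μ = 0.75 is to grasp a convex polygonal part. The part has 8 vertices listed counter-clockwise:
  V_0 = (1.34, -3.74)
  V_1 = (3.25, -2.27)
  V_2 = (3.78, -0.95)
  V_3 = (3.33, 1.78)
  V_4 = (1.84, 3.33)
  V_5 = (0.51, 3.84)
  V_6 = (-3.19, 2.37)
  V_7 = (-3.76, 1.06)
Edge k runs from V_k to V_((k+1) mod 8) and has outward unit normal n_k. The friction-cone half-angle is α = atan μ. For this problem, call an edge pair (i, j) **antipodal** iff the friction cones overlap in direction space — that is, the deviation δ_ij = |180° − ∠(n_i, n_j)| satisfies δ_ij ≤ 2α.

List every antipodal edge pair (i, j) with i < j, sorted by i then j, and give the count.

α = atan 0.75 = 36.87°;  2α = 73.74°
n_0 = (+0.6099, -0.7925)
n_1 = (+0.9280, -0.3726)
n_2 = (+0.9867, +0.1626)
n_3 = (+0.7209, +0.6930)
n_4 = (+0.3580, +0.9337)
n_5 = (-0.3692, +0.9293)
n_6 = (-0.9170, +0.3990)
n_7 = (-0.6854, -0.7282)
  (0,1): δ = 149.46°  ·
  (0,2): δ = 118.22°  ·
  (0,3): δ = 83.71°  ·
  (0,4): δ = 58.56°  ✓
  (0,5): δ = 15.92°  ✓
  (0,6): δ = 28.90°  ✓
  (0,7): δ = 99.15°  ·
  (1,2): δ = 148.76°  ·
  (1,3): δ = 114.25°  ·
  (1,4): δ = 89.10°  ·
  (1,5): δ = 46.46°  ✓
  (1,6): δ = 1.64°  ✓
  (1,7): δ = 68.61°  ✓
  (2,3): δ = 145.49°  ·
  (2,4): δ = 120.34°  ·
  (2,5): δ = 77.69°  ·
  (2,6): δ = 32.87°  ✓
  (2,7): δ = 37.38°  ✓
  (3,4): δ = 154.85°  ·
  (3,5): δ = 112.20°  ·
  (3,6): δ = 67.38°  ✓
  (3,7): δ = 2.87°  ✓
  (4,5): δ = 137.35°  ·
  (4,6): δ = 92.53°  ·
  (4,7): δ = 22.28°  ✓
  (5,6): δ = 135.18°  ·
  (5,7): δ = 64.93°  ✓
  (6,7): δ = 109.75°  ·
antipodal pairs: 12

count = 12; pairs: (0,4), (0,5), (0,6), (1,5), (1,6), (1,7), (2,6), (2,7), (3,6), (3,7), (4,7), (5,7)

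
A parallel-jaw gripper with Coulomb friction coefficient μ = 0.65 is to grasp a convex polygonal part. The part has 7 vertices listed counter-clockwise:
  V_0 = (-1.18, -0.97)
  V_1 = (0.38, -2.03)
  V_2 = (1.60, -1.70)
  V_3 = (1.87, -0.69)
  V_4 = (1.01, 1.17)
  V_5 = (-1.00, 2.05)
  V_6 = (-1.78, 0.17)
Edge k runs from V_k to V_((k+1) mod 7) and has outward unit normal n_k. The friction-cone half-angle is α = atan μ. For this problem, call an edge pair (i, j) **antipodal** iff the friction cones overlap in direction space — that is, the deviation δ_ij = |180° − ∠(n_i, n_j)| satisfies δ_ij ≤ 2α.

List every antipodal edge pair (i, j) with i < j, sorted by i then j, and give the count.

count = 9; pairs: (0,3), (0,4), (1,4), (1,5), (2,5), (2,6), (3,5), (3,6), (4,6)

α = atan 0.65 = 33.02°;  2α = 66.05°
n_0 = (-0.5620, -0.8271)
n_1 = (+0.2611, -0.9653)
n_2 = (+0.9661, -0.2583)
n_3 = (+0.9077, +0.4197)
n_4 = (+0.4011, +0.9161)
n_5 = (-0.9237, +0.3832)
n_6 = (-0.8849, -0.4657)
  (0,1): δ = 130.67°  ·
  (0,2): δ = 70.77°  ·
  (0,3): δ = 30.99°  ✓
  (0,4): δ = 10.55°  ✓
  (0,5): δ = 101.66°  ·
  (0,6): δ = 151.95°  ·
  (1,2): δ = 120.10°  ·
  (1,3): δ = 80.32°  ·
  (1,4): δ = 38.78°  ✓
  (1,5): δ = 52.33°  ✓
  (1,6): δ = 102.62°  ·
  (2,3): δ = 140.22°  ·
  (2,4): δ = 98.68°  ·
  (2,5): δ = 7.57°  ✓
  (2,6): δ = 42.73°  ✓
  (3,4): δ = 138.46°  ·
  (3,5): δ = 47.35°  ✓
  (3,6): δ = 2.94°  ✓
  (4,5): δ = 88.89°  ·
  (4,6): δ = 38.60°  ✓
  (5,6): δ = 129.71°  ·
antipodal pairs: 9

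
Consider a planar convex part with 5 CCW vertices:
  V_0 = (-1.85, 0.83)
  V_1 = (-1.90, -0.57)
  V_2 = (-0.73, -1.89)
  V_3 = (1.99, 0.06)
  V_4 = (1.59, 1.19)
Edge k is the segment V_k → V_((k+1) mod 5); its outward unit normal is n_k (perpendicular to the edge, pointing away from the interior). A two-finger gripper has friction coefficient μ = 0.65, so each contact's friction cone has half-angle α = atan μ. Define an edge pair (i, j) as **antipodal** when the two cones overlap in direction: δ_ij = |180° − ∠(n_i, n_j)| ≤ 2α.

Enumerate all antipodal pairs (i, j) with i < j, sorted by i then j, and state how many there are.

count = 5; pairs: (0,2), (0,3), (1,3), (1,4), (2,4)

α = atan 0.65 = 33.02°;  2α = 66.05°
n_0 = (-0.9994, +0.0357)
n_1 = (-0.7483, -0.6633)
n_2 = (+0.5827, -0.8127)
n_3 = (+0.9427, +0.3337)
n_4 = (-0.1041, +0.9946)
  (0,1): δ = 136.40°  ·
  (0,2): δ = 52.32°  ✓
  (0,3): δ = 21.54°  ✓
  (0,4): δ = 98.02°  ·
  (1,2): δ = 95.92°  ·
  (1,3): δ = 22.06°  ✓
  (1,4): δ = 54.42°  ✓
  (2,3): δ = 106.14°  ·
  (2,4): δ = 29.66°  ✓
  (3,4): δ = 103.52°  ·
antipodal pairs: 5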